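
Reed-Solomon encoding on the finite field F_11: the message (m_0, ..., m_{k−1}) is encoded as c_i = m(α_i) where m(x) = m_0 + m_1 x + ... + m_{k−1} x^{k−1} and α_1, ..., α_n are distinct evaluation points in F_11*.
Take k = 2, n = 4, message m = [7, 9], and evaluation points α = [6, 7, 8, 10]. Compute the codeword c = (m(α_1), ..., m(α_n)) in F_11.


c = [6, 4, 2, 9]

Message polynomial: m(x) = 7 + 9·x (mod 11).
For each evaluation point α_i, compute m(α_i) mod 11:
  α_1 = 6: Horner steps 9 → 6, so m(6) = 6.
  α_2 = 7: Horner steps 9 → 4, so m(7) = 4.
  α_3 = 8: Horner steps 9 → 2, so m(8) = 2.
  α_4 = 10: Horner steps 9 → 9, so m(10) = 9.
Codeword c = [6, 4, 2, 9] ∈ F_11^4.


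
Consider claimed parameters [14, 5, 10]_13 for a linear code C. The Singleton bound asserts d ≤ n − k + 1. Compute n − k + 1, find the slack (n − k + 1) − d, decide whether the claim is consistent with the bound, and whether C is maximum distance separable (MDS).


Singleton RHS = n − k + 1 = 10, slack = 0, bound satisfied, MDS.

Singleton bound: d ≤ n − k + 1.
Here n = 14, k = 5, so n − k + 1 = 10.
Given d = 10, check d ≤ 10: YES.
Slack = (n − k + 1) − d = 0.
The code is MDS (slack = 0).
Description: the claimed parameters are [14, 5, 10]_13; such a code would be MDS (meets Singleton bound).


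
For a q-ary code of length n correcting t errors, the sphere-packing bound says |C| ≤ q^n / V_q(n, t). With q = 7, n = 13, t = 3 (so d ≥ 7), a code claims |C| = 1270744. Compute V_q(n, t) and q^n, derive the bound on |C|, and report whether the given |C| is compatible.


V_q(n, t) = 64663, q^n = 96889010407, Hamming bound = 1498368, |C| = 1270744 ≤ bound (satisfied).

Step 1: Compute V_q(n, t) = Σ_{j=0}^3 C(n, j) (q−1)^j.
  j = 0: C(13,0)·(6)^0 = 1·1 = 1.
  j = 1: C(13,1)·(6)^1 = 13·6 = 78.
  j = 2: C(13,2)·(6)^2 = 78·36 = 2808.
  j = 3: C(13,3)·(6)^3 = 286·216 = 61776.
  V_q(n, t) = 1 + 78 + 2808 + 61776 = 64663.
Step 2: q^n = 7^13 = 96889010407.
Step 3: Hamming bound ⌊q^n / V_q(n,t)⌋ = ⌊96889010407/64663⌋ = 1498368.
Step 4: Compare |C| = 1270744 to 1498368: satisfied.
The claimed |C| lies below the Hamming bound.


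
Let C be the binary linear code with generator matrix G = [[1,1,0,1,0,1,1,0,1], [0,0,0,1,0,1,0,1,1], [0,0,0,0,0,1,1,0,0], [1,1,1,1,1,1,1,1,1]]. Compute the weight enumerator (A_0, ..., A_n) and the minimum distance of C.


Weight distribution: A_0 = 1, A_2 = 1, A_3 = 1, A_4 = 5, A_5 = 5, A_6 = 1, A_7 = 1, A_9 = 1. Minimum distance d = 2.

Enumerate all 2^4 = 16 messages m ∈ F_2^4.
For each, compute codeword c = mG in F_2^9, then tally its weight.
  m = 0000 → c = 000000000, weight = 0.
  m = 1000 → c = 110101101, weight = 6.
  m = 0100 → c = 000101011, weight = 4.
  m = 1100 → c = 110000110, weight = 4.
  m = 0010 → c = 000001100, weight = 2.
  m = 1010 → c = 110100001, weight = 4.
  m = 0110 → c = 000100111, weight = 4.
  m = 1110 → c = 110001010, weight = 4.
  m = 0001 → c = 111111111, weight = 9.
  m = 1001 → c = 001010010, weight = 3.
  m = 0101 → c = 111010100, weight = 5.
  m = 1101 → c = 001111001, weight = 5.
  m = 0011 → c = 111110011, weight = 7.
  m = 1011 → c = 001011110, weight = 5.
  m = 0111 → c = 111011000, weight = 5.
  m = 1111 → c = 001110101, weight = 5.
Tally weights:
  weight 0: 1 codewords.
  weight 2: 1 codewords.
  weight 3: 1 codewords.
  weight 4: 5 codewords.
  weight 5: 5 codewords.
  weight 6: 1 codewords.
  weight 7: 1 codewords.
  weight 9: 1 codewords.
Minimum distance d = smallest w > 0 with A_w > 0 = 2.
Sanity: Σ A_w = 16 = 2^4 = 16 ✓.


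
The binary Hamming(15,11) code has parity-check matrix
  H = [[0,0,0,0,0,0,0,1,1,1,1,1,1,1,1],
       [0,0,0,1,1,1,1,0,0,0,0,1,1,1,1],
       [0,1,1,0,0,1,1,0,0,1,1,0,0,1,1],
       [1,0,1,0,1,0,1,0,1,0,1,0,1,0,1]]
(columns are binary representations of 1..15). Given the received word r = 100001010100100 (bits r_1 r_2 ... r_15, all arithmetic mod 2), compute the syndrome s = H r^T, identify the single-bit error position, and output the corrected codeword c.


s = (1, 0, 0, 0)^T, error position = 8, corrected codeword c = 100001000100100

Compute s = H r^T mod 2 one row at a time:
  s_1 = 1 + 0 + 1 + 0 + 0 + 1 + 0 + 0 = 3 ≡ 1 (mod 2).
  s_2 = 0 + 0 + 1 + 0 + 0 + 1 + 0 + 0 = 2 ≡ 0 (mod 2).
  s_3 = 0 + 0 + 1 + 0 + 1 + 0 + 0 + 0 = 2 ≡ 0 (mod 2).
  s_4 = 1 + 0 + 0 + 0 + 0 + 0 + 1 + 0 = 2 ≡ 0 (mod 2).
s = (1, 0, 0, 0)^T — this equals column 8 of H (binary 1000), so error is at position 8.
Correct: flip bit 8 of r = 100001010100100 to get c = 100001000100100.


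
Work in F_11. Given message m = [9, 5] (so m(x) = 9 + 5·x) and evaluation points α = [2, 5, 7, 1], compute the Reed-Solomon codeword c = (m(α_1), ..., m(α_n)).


c = [8, 1, 0, 3]

Message polynomial: m(x) = 9 + 5·x (mod 11).
For each evaluation point α_i, compute m(α_i) mod 11:
  α_1 = 2: Horner steps 5 → 8, so m(2) = 8.
  α_2 = 5: Horner steps 5 → 1, so m(5) = 1.
  α_3 = 7: Horner steps 5 → 0, so m(7) = 0.
  α_4 = 1: Horner steps 5 → 3, so m(1) = 3.
Codeword c = [8, 1, 0, 3] ∈ F_11^4.


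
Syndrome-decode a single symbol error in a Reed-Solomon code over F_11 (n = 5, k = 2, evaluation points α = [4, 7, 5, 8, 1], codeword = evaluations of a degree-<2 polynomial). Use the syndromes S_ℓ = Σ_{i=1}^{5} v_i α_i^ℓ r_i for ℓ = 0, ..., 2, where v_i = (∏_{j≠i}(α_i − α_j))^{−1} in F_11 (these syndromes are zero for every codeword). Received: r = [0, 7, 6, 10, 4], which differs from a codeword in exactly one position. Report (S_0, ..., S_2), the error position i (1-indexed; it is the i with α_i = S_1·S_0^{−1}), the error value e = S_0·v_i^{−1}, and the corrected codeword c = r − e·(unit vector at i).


S = (9, 6, 4), error at position 4, error magnitude e = 8, c = [0, 7, 6, 2, 4].

Step 1: column multipliers v_i = (∏_{j≠i}(α_i − α_j))^{−1} mod 11.
  i = 1 (α = 4): (4−7)(4−5)(4−8)(4−1) = (−3)·(−1)·(−4)·3 = −36 ≡ 8, so v_1 = 8^{−1} = 7 (mod 11).
  i = 2 (α = 7): (7−4)(7−5)(7−8)(7−1) = 3·2·(−1)·6 = −36 ≡ 8, so v_2 = 8^{−1} = 7 (mod 11).
  i = 3 (α = 5): (5−4)(5−7)(5−8)(5−1) = 1·(−2)·(−3)·4 = 24 ≡ 2, so v_3 = 2^{−1} = 6 (mod 11).
  i = 4 (α = 8): (8−4)(8−7)(8−5)(8−1) = 4·1·3·7 = 84 ≡ 7, so v_4 = 7^{−1} = 8 (mod 11).
  i = 5 (α = 1): (1−4)(1−7)(1−5)(1−8) = (−3)·(−6)·(−4)·(−7) = 504 ≡ 9, so v_5 = 9^{−1} = 5 (mod 11).
  v = [7, 7, 6, 8, 5].
Step 2: syndromes of r = [0, 7, 6, 10, 4] (all sums mod 11).
  S_0 = Σ v_i r_i = 7·0 + 7·7 + 6·6 + 8·10 + 5·4 = 185 ≡ 9.
  S_1 = Σ v_i α_i r_i = 7·4·0 + 7·7·7 + 6·5·6 + 8·8·10 + 5·1·4 = 1183 ≡ 6.
  α_i^2 mod 11 = [5, 5, 3, 9, 1].
  S_2 = Σ v_i α_i^2 r_i = 7·5·0 + 7·5·7 + 6·3·6 + 8·9·10 + 5·1·4 = 1093 ≡ 4.
  S = (9, 6, 4) ≠ 0, so r is not a codeword (an error is present).
Step 3: locate the error. For a single error e at position i, S_ℓ = v_i·e·α_i^ℓ, so α_err = S_1/S_0.
  S_0^{−1} = 9^{−1} = 5 (mod 11), so α_err = 6·5 = 30 ≡ 8 = α_4. Error position i = 4.
  Consistency check: S_2/S_1 = 4·2 = 8 ≡ 8 = α_err ✓ (single-error assumption holds).
Step 4: error magnitude e = S_0/v_4 = S_0·∏_{j≠4}(α_4 − α_j) = 9·7 = 63 ≡ 8 (mod 11).
Step 5: correct position 4: c_4 = r_4 − e = 10 − 8 ≡ 2 (mod 11). Hence c = [0, 7, 6, 2, 4].
  Check: interpolating c through the α_i gives m(x) = 9 + 6·x (degree < 2) with m(α_i) = c_i for every i, so c is indeed a codeword.


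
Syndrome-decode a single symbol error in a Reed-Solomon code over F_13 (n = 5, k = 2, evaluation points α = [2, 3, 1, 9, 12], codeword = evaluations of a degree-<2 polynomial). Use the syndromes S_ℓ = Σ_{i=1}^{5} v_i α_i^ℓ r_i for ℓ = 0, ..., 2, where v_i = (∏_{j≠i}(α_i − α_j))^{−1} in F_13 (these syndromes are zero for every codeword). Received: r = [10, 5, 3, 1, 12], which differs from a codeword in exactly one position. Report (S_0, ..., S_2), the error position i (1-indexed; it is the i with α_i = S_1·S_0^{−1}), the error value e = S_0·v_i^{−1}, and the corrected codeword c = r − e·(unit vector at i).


S = (2, 2, 2), error at position 3, error magnitude e = 1, c = [10, 5, 2, 1, 12].

Step 1: column multipliers v_i = (∏_{j≠i}(α_i − α_j))^{−1} mod 13.
  i = 1 (α = 2): (2−3)(2−1)(2−9)(2−12) = (−1)·1·(−7)·(−10) = −70 ≡ 8, so v_1 = 8^{−1} = 5 (mod 13).
  i = 2 (α = 3): (3−2)(3−1)(3−9)(3−12) = 1·2·(−6)·(−9) = 108 ≡ 4, so v_2 = 4^{−1} = 10 (mod 13).
  i = 3 (α = 1): (1−2)(1−3)(1−9)(1−12) = (−1)·(−2)·(−8)·(−11) = 176 ≡ 7, so v_3 = 7^{−1} = 2 (mod 13).
  i = 4 (α = 9): (9−2)(9−3)(9−1)(9−12) = 7·6·8·(−3) = −1008 ≡ 6, so v_4 = 6^{−1} = 11 (mod 13).
  i = 5 (α = 12): (12−2)(12−3)(12−1)(12−9) = 10·9·11·3 = 2970 ≡ 6, so v_5 = 6^{−1} = 11 (mod 13).
  v = [5, 10, 2, 11, 11].
Step 2: syndromes of r = [10, 5, 3, 1, 12] (all sums mod 13).
  S_0 = Σ v_i r_i = 5·10 + 10·5 + 2·3 + 11·1 + 11·12 = 249 ≡ 2.
  S_1 = Σ v_i α_i r_i = 5·2·10 + 10·3·5 + 2·1·3 + 11·9·1 + 11·12·12 = 1939 ≡ 2.
  α_i^2 mod 13 = [4, 9, 1, 3, 1].
  S_2 = Σ v_i α_i^2 r_i = 5·4·10 + 10·9·5 + 2·1·3 + 11·3·1 + 11·1·12 = 821 ≡ 2.
  S = (2, 2, 2) ≠ 0, so r is not a codeword (an error is present).
Step 3: locate the error. For a single error e at position i, S_ℓ = v_i·e·α_i^ℓ, so α_err = S_1/S_0.
  S_0^{−1} = 2^{−1} = 7 (mod 13), so α_err = 2·7 = 14 ≡ 1 = α_3. Error position i = 3.
  Consistency check: S_2/S_1 = 2·7 = 14 ≡ 1 = α_err ✓ (single-error assumption holds).
Step 4: error magnitude e = S_0/v_3 = S_0·∏_{j≠3}(α_3 − α_j) = 2·7 = 14 ≡ 1 (mod 13).
Step 5: correct position 3: c_3 = r_3 − e = 3 − 1 ≡ 2 (mod 13). Hence c = [10, 5, 2, 1, 12].
  Check: interpolating c through the α_i gives m(x) = 7 + 8·x (degree < 2) with m(α_i) = c_i for every i, so c is indeed a codeword.


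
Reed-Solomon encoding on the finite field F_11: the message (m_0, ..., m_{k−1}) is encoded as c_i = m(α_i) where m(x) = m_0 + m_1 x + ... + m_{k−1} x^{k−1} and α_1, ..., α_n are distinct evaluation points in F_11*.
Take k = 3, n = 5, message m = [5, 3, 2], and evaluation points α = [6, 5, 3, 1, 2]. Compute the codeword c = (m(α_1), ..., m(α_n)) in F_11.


c = [7, 4, 10, 10, 8]

Message polynomial: m(x) = 5 + 3·x + 2·x^2 (mod 11).
For each evaluation point α_i, compute m(α_i) mod 11:
  α_1 = 6: Horner steps 2 → 4 → 7, so m(6) = 7.
  α_2 = 5: Horner steps 2 → 2 → 4, so m(5) = 4.
  α_3 = 3: Horner steps 2 → 9 → 10, so m(3) = 10.
  α_4 = 1: Horner steps 2 → 5 → 10, so m(1) = 10.
  α_5 = 2: Horner steps 2 → 7 → 8, so m(2) = 8.
Codeword c = [7, 4, 10, 10, 8] ∈ F_11^5.


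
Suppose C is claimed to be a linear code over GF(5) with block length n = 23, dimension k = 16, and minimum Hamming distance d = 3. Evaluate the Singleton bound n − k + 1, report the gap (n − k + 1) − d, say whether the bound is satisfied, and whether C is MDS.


Singleton RHS = n − k + 1 = 8, slack = 5, bound satisfied, not MDS.

Singleton bound: d ≤ n − k + 1.
Here n = 23, k = 16, so n − k + 1 = 8.
Given d = 3, check d ≤ 8: YES.
Slack = (n − k + 1) − d = 5.
The code is NOT MDS (slack = 5 > 0).
Description: the claimed parameters are [23, 16, 3]_5; such a code would be non-MDS.


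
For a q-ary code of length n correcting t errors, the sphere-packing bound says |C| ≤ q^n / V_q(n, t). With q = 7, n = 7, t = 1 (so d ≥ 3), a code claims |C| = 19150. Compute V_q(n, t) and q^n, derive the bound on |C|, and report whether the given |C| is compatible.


V_q(n, t) = 43, q^n = 823543, Hamming bound = 19152, |C| = 19150 ≤ bound (satisfied).

Step 1: Compute V_q(n, t) = Σ_{j=0}^1 C(n, j) (q−1)^j.
  j = 0: C(7,0)·(6)^0 = 1·1 = 1.
  j = 1: C(7,1)·(6)^1 = 7·6 = 42.
  V_q(n, t) = 1 + 42 = 43.
Step 2: q^n = 7^7 = 823543.
Step 3: Hamming bound ⌊q^n / V_q(n,t)⌋ = ⌊823543/43⌋ = 19152.
Step 4: Compare |C| = 19150 to 19152: satisfied.
The claimed |C| lies below the Hamming bound.


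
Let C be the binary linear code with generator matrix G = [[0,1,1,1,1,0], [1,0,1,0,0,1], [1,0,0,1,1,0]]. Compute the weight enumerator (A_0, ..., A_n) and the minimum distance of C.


Weight distribution: A_0 = 1, A_2 = 1, A_3 = 3, A_4 = 2, A_5 = 1. Minimum distance d = 2.

Enumerate all 2^3 = 8 messages m ∈ F_2^3.
For each, compute codeword c = mG in F_2^6, then tally its weight.
  m = 000 → c = 000000, weight = 0.
  m = 100 → c = 011110, weight = 4.
  m = 010 → c = 101001, weight = 3.
  m = 110 → c = 110111, weight = 5.
  m = 001 → c = 100110, weight = 3.
  m = 101 → c = 111000, weight = 3.
  m = 011 → c = 001111, weight = 4.
  m = 111 → c = 010001, weight = 2.
Tally weights:
  weight 0: 1 codewords.
  weight 2: 1 codewords.
  weight 3: 3 codewords.
  weight 4: 2 codewords.
  weight 5: 1 codewords.
Minimum distance d = smallest w > 0 with A_w > 0 = 2.
Sanity: Σ A_w = 8 = 2^3 = 8 ✓.


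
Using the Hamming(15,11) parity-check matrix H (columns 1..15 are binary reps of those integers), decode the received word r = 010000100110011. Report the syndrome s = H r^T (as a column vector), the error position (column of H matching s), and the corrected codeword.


s = (0, 1, 0, 1)^T, error position = 5, corrected codeword c = 010010100110011

Compute s = H r^T mod 2 one row at a time:
  s_1 = 0 + 0 + 1 + 1 + 0 + 0 + 1 + 1 = 4 ≡ 0 (mod 2).
  s_2 = 0 + 0 + 0 + 1 + 0 + 0 + 1 + 1 = 3 ≡ 1 (mod 2).
  s_3 = 1 + 0 + 0 + 1 + 1 + 1 + 1 + 1 = 6 ≡ 0 (mod 2).
  s_4 = 0 + 0 + 0 + 1 + 0 + 1 + 0 + 1 = 3 ≡ 1 (mod 2).
s = (0, 1, 0, 1)^T — this equals column 5 of H (binary 0101), so error is at position 5.
Correct: flip bit 5 of r = 010000100110011 to get c = 010010100110011.


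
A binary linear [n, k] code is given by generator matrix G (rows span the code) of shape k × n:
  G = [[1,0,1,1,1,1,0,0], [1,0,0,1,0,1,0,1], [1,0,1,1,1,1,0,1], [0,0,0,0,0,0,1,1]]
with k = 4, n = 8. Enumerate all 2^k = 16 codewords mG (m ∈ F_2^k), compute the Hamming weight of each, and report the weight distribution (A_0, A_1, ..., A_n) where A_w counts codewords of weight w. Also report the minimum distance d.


Weight distribution: A_0 = 1, A_1 = 2, A_2 = 2, A_3 = 3, A_4 = 3, A_5 = 2, A_6 = 2, A_7 = 1. Minimum distance d = 1.

Enumerate all 2^4 = 16 messages m ∈ F_2^4.
For each, compute codeword c = mG in F_2^8, then tally its weight.
  m = 0000 → c = 00000000, weight = 0.
  m = 1000 → c = 10111100, weight = 5.
  m = 0100 → c = 10010101, weight = 4.
  m = 1100 → c = 00101001, weight = 3.
  m = 0010 → c = 10111101, weight = 6.
  m = 1010 → c = 00000001, weight = 1.
  m = 0110 → c = 00101000, weight = 2.
  m = 1110 → c = 10010100, weight = 3.
  m = 0001 → c = 00000011, weight = 2.
  m = 1001 → c = 10111111, weight = 7.
  m = 0101 → c = 10010110, weight = 4.
  m = 1101 → c = 00101010, weight = 3.
  m = 0011 → c = 10111110, weight = 6.
  m = 1011 → c = 00000010, weight = 1.
  m = 0111 → c = 00101011, weight = 4.
  m = 1111 → c = 10010111, weight = 5.
Tally weights:
  weight 0: 1 codewords.
  weight 1: 2 codewords.
  weight 2: 2 codewords.
  weight 3: 3 codewords.
  weight 4: 3 codewords.
  weight 5: 2 codewords.
  weight 6: 2 codewords.
  weight 7: 1 codewords.
Minimum distance d = smallest w > 0 with A_w > 0 = 1.
Sanity: Σ A_w = 16 = 2^4 = 16 ✓.


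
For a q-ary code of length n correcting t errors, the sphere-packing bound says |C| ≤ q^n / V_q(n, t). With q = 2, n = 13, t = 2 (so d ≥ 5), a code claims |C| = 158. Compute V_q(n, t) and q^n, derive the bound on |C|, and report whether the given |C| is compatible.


V_q(n, t) = 92, q^n = 8192, Hamming bound = 89, |C| = 158 > bound (violated).

Step 1: Compute V_q(n, t) = Σ_{j=0}^2 C(n, j) (q−1)^j.
  j = 0: C(13,0)·(1)^0 = 1·1 = 1.
  j = 1: C(13,1)·(1)^1 = 13·1 = 13.
  j = 2: C(13,2)·(1)^2 = 78·1 = 78.
  V_q(n, t) = 1 + 13 + 78 = 92.
Step 2: q^n = 2^13 = 8192.
Step 3: Hamming bound ⌊q^n / V_q(n,t)⌋ = ⌊8192/92⌋ = 89.
Step 4: Compare |C| = 158 to 89: violated.
The claimed |C| lies above the Hamming bound, so no 2-ary code of length 13 with d ≥ 5 can have 158 codewords.


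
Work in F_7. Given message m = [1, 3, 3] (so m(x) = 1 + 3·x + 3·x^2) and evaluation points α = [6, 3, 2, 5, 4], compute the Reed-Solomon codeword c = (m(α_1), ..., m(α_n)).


c = [1, 2, 5, 0, 5]

Message polynomial: m(x) = 1 + 3·x + 3·x^2 (mod 7).
For each evaluation point α_i, compute m(α_i) mod 7:
  α_1 = 6: Horner steps 3 → 0 → 1, so m(6) = 1.
  α_2 = 3: Horner steps 3 → 5 → 2, so m(3) = 2.
  α_3 = 2: Horner steps 3 → 2 → 5, so m(2) = 5.
  α_4 = 5: Horner steps 3 → 4 → 0, so m(5) = 0.
  α_5 = 4: Horner steps 3 → 1 → 5, so m(4) = 5.
Codeword c = [1, 2, 5, 0, 5] ∈ F_7^5.


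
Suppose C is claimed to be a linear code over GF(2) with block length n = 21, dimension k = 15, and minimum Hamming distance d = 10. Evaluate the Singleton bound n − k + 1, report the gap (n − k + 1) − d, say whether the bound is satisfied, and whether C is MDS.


Singleton RHS = n − k + 1 = 7, slack = -3, bound violated (no such code; not MDS).

Singleton bound: d ≤ n − k + 1.
Here n = 21, k = 15, so n − k + 1 = 7.
Given d = 10, check d ≤ 7: NO.
Slack = (n − k + 1) − d = -3.
The slack is negative: d = 10 exceeds n − k + 1 = 7 by 3, so the Singleton bound is violated and no linear [21, 15, 10]_2 code can exist. In particular it is not MDS (MDS requires d = n − k + 1 exactly).
Description: the claimed parameters are [21, 15, 10]_2; such a code would be impossible (violates the Singleton bound).


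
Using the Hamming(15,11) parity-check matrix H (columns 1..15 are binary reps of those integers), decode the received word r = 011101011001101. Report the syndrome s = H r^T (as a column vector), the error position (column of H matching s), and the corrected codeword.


s = (1, 1, 0, 0)^T, error position = 12, corrected codeword c = 011101011000101

Compute s = H r^T mod 2 one row at a time:
  s_1 = 1 + 1 + 0 + 0 + 1 + 1 + 0 + 1 = 5 ≡ 1 (mod 2).
  s_2 = 1 + 0 + 1 + 0 + 1 + 1 + 0 + 1 = 5 ≡ 1 (mod 2).
  s_3 = 1 + 1 + 1 + 0 + 0 + 0 + 0 + 1 = 4 ≡ 0 (mod 2).
  s_4 = 0 + 1 + 0 + 0 + 1 + 0 + 1 + 1 = 4 ≡ 0 (mod 2).
s = (1, 1, 0, 0)^T — this equals column 12 of H (binary 1100), so error is at position 12.
Correct: flip bit 12 of r = 011101011001101 to get c = 011101011000101.


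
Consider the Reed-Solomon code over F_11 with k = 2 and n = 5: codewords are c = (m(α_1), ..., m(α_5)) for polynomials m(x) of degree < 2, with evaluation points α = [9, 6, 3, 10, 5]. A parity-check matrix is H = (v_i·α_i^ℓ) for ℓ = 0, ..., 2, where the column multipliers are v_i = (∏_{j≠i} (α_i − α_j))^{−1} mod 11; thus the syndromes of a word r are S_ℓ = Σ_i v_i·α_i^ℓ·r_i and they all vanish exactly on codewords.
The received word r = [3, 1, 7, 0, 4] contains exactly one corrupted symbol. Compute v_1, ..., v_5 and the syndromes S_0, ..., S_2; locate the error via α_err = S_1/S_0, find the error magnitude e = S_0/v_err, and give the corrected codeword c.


S = (3, 9, 5), error at position 3, error magnitude e = 8, c = [3, 1, 10, 0, 4].

Step 1: column multipliers v_i = (∏_{j≠i}(α_i − α_j))^{−1} mod 11.
  i = 1 (α = 9): (9−6)(9−3)(9−10)(9−5) = 3·6·(−1)·4 = −72 ≡ 5, so v_1 = 5^{−1} = 9 (mod 11).
  i = 2 (α = 6): (6−9)(6−3)(6−10)(6−5) = (−3)·3·(−4)·1 = 36 ≡ 3, so v_2 = 3^{−1} = 4 (mod 11).
  i = 3 (α = 3): (3−9)(3−6)(3−10)(3−5) = (−6)·(−3)·(−7)·(−2) = 252 ≡ 10, so v_3 = 10^{−1} = 10 (mod 11).
  i = 4 (α = 10): (10−9)(10−6)(10−3)(10−5) = 1·4·7·5 = 140 ≡ 8, so v_4 = 8^{−1} = 7 (mod 11).
  i = 5 (α = 5): (5−9)(5−6)(5−3)(5−10) = (−4)·(−1)·2·(−5) = −40 ≡ 4, so v_5 = 4^{−1} = 3 (mod 11).
  v = [9, 4, 10, 7, 3].
Step 2: syndromes of r = [3, 1, 7, 0, 4] (all sums mod 11).
  S_0 = Σ v_i r_i = 9·3 + 4·1 + 10·7 + 7·0 + 3·4 = 113 ≡ 3.
  S_1 = Σ v_i α_i r_i = 9·9·3 + 4·6·1 + 10·3·7 + 7·10·0 + 3·5·4 = 537 ≡ 9.
  α_i^2 mod 11 = [4, 3, 9, 1, 3].
  S_2 = Σ v_i α_i^2 r_i = 9·4·3 + 4·3·1 + 10·9·7 + 7·1·0 + 3·3·4 = 786 ≡ 5.
  S = (3, 9, 5) ≠ 0, so r is not a codeword (an error is present).
Step 3: locate the error. For a single error e at position i, S_ℓ = v_i·e·α_i^ℓ, so α_err = S_1/S_0.
  S_0^{−1} = 3^{−1} = 4 (mod 11), so α_err = 9·4 = 36 ≡ 3 = α_3. Error position i = 3.
  Consistency check: S_2/S_1 = 5·5 = 25 ≡ 3 = α_err ✓ (single-error assumption holds).
Step 4: error magnitude e = S_0/v_3 = S_0·∏_{j≠3}(α_3 − α_j) = 3·10 = 30 ≡ 8 (mod 11).
Step 5: correct position 3: c_3 = r_3 − e = 7 − 8 ≡ 10 (mod 11). Hence c = [3, 1, 10, 0, 4].
  Check: interpolating c through the α_i gives m(x) = 8 + 8·x (degree < 2) with m(α_i) = c_i for every i, so c is indeed a codeword.


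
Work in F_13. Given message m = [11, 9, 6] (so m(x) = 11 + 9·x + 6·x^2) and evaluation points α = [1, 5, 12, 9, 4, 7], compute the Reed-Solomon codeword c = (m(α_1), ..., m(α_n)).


c = [0, 11, 8, 6, 0, 4]

Message polynomial: m(x) = 11 + 9·x + 6·x^2 (mod 13).
For each evaluation point α_i, compute m(α_i) mod 13:
  α_1 = 1: Horner steps 6 → 2 → 0, so m(1) = 0.
  α_2 = 5: Horner steps 6 → 0 → 11, so m(5) = 11.
  α_3 = 12: Horner steps 6 → 3 → 8, so m(12) = 8.
  α_4 = 9: Horner steps 6 → 11 → 6, so m(9) = 6.
  α_5 = 4: Horner steps 6 → 7 → 0, so m(4) = 0.
  α_6 = 7: Horner steps 6 → 12 → 4, so m(7) = 4.
Codeword c = [0, 11, 8, 6, 0, 4] ∈ F_13^6.


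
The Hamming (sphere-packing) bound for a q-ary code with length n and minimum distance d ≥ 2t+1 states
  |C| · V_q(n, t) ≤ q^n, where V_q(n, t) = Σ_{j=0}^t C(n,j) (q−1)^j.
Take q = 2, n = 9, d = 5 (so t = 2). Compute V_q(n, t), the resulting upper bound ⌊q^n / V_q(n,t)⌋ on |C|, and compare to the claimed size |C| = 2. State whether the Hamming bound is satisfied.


V_q(n, t) = 46, q^n = 512, Hamming bound = 11, |C| = 2 ≤ bound (satisfied).

Step 1: Compute V_q(n, t) = Σ_{j=0}^2 C(n, j) (q−1)^j.
  j = 0: C(9,0)·(1)^0 = 1·1 = 1.
  j = 1: C(9,1)·(1)^1 = 9·1 = 9.
  j = 2: C(9,2)·(1)^2 = 36·1 = 36.
  V_q(n, t) = 1 + 9 + 36 = 46.
Step 2: q^n = 2^9 = 512.
Step 3: Hamming bound ⌊q^n / V_q(n,t)⌋ = ⌊512/46⌋ = 11.
Step 4: Compare |C| = 2 to 11: satisfied.
The claimed |C| lies below the Hamming bound.


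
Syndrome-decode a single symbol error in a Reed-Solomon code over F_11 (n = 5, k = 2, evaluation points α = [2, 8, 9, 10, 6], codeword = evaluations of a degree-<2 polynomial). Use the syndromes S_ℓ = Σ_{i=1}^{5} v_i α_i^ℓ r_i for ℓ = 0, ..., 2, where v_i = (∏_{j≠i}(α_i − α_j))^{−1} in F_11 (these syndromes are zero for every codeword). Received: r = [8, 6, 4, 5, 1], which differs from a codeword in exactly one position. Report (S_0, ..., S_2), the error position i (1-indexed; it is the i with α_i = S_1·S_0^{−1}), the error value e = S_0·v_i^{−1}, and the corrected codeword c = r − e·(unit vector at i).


S = (7, 1, 8), error at position 2, error magnitude e = 3, c = [8, 3, 4, 5, 1].

Step 1: column multipliers v_i = (∏_{j≠i}(α_i − α_j))^{−1} mod 11.
  i = 1 (α = 2): (2−8)(2−9)(2−10)(2−6) = (−6)·(−7)·(−8)·(−4) = 1344 ≡ 2, so v_1 = 2^{−1} = 6 (mod 11).
  i = 2 (α = 8): (8−2)(8−9)(8−10)(8−6) = 6·(−1)·(−2)·2 = 24 ≡ 2, so v_2 = 2^{−1} = 6 (mod 11).
  i = 3 (α = 9): (9−2)(9−8)(9−10)(9−6) = 7·1·(−1)·3 = −21 ≡ 1, so v_3 = 1^{−1} = 1 (mod 11).
  i = 4 (α = 10): (10−2)(10−8)(10−9)(10−6) = 8·2·1·4 = 64 ≡ 9, so v_4 = 9^{−1} = 5 (mod 11).
  i = 5 (α = 6): (6−2)(6−8)(6−9)(6−10) = 4·(−2)·(−3)·(−4) = −96 ≡ 3, so v_5 = 3^{−1} = 4 (mod 11).
  v = [6, 6, 1, 5, 4].
Step 2: syndromes of r = [8, 6, 4, 5, 1] (all sums mod 11).
  S_0 = Σ v_i r_i = 6·8 + 6·6 + 1·4 + 5·5 + 4·1 = 117 ≡ 7.
  S_1 = Σ v_i α_i r_i = 6·2·8 + 6·8·6 + 1·9·4 + 5·10·5 + 4·6·1 = 694 ≡ 1.
  α_i^2 mod 11 = [4, 9, 4, 1, 3].
  S_2 = Σ v_i α_i^2 r_i = 6·4·8 + 6·9·6 + 1·4·4 + 5·1·5 + 4·3·1 = 569 ≡ 8.
  S = (7, 1, 8) ≠ 0, so r is not a codeword (an error is present).
Step 3: locate the error. For a single error e at position i, S_ℓ = v_i·e·α_i^ℓ, so α_err = S_1/S_0.
  S_0^{−1} = 7^{−1} = 8 (mod 11), so α_err = 1·8 = 8 ≡ 8 = α_2. Error position i = 2.
  Consistency check: S_2/S_1 = 8·1 = 8 ≡ 8 = α_err ✓ (single-error assumption holds).
Step 4: error magnitude e = S_0/v_2 = S_0·∏_{j≠2}(α_2 − α_j) = 7·2 = 14 ≡ 3 (mod 11).
Step 5: correct position 2: c_2 = r_2 − e = 6 − 3 ≡ 3 (mod 11). Hence c = [8, 3, 4, 5, 1].
  Check: interpolating c through the α_i gives m(x) = 6 + 1·x (degree < 2) with m(α_i) = c_i for every i, so c is indeed a codeword.


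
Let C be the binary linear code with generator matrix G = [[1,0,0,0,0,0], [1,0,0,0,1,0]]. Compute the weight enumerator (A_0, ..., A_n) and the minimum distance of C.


Weight distribution: A_0 = 1, A_1 = 2, A_2 = 1. Minimum distance d = 1.

Enumerate all 2^2 = 4 messages m ∈ F_2^2.
For each, compute codeword c = mG in F_2^6, then tally its weight.
  m = 00 → c = 000000, weight = 0.
  m = 10 → c = 100000, weight = 1.
  m = 01 → c = 100010, weight = 2.
  m = 11 → c = 000010, weight = 1.
Tally weights:
  weight 0: 1 codewords.
  weight 1: 2 codewords.
  weight 2: 1 codewords.
Minimum distance d = smallest w > 0 with A_w > 0 = 1.
Sanity: Σ A_w = 4 = 2^2 = 4 ✓.


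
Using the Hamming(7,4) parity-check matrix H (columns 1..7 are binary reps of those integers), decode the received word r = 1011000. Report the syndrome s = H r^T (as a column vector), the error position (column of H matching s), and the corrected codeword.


s = (1, 1, 0)^T, error position = 6, corrected codeword c = 1011010

Compute s = H r^T mod 2 one row at a time:
  s_1 = 1 + 0 + 0 + 0 = 1 ≡ 1 (mod 2).
  s_2 = 0 + 1 + 0 + 0 = 1 ≡ 1 (mod 2).
  s_3 = 1 + 1 + 0 + 0 = 2 ≡ 0 (mod 2).
s = (1, 1, 0)^T — this equals column 6 of H (binary 110), so error is at position 6.
Correct: flip bit 6 of r = 1011000 to get c = 1011010.


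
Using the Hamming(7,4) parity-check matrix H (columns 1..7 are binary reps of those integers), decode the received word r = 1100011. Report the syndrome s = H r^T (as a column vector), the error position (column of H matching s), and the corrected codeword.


s = (0, 1, 0)^T, error position = 2, corrected codeword c = 1000011

Compute s = H r^T mod 2 one row at a time:
  s_1 = 0 + 0 + 1 + 1 = 2 ≡ 0 (mod 2).
  s_2 = 1 + 0 + 1 + 1 = 3 ≡ 1 (mod 2).
  s_3 = 1 + 0 + 0 + 1 = 2 ≡ 0 (mod 2).
s = (0, 1, 0)^T — this equals column 2 of H (binary 010), so error is at position 2.
Correct: flip bit 2 of r = 1100011 to get c = 1000011.


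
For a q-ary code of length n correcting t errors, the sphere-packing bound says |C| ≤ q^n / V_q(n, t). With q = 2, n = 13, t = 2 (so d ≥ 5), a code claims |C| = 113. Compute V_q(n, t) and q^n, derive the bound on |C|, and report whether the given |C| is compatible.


V_q(n, t) = 92, q^n = 8192, Hamming bound = 89, |C| = 113 > bound (violated).

Step 1: Compute V_q(n, t) = Σ_{j=0}^2 C(n, j) (q−1)^j.
  j = 0: C(13,0)·(1)^0 = 1·1 = 1.
  j = 1: C(13,1)·(1)^1 = 13·1 = 13.
  j = 2: C(13,2)·(1)^2 = 78·1 = 78.
  V_q(n, t) = 1 + 13 + 78 = 92.
Step 2: q^n = 2^13 = 8192.
Step 3: Hamming bound ⌊q^n / V_q(n,t)⌋ = ⌊8192/92⌋ = 89.
Step 4: Compare |C| = 113 to 89: violated.
The claimed |C| lies above the Hamming bound, so no 2-ary code of length 13 with d ≥ 5 can have 113 codewords.


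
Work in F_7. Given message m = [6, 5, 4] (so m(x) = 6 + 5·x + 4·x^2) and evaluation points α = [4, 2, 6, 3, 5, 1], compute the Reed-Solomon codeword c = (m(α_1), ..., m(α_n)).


c = [6, 4, 5, 1, 5, 1]

Message polynomial: m(x) = 6 + 5·x + 4·x^2 (mod 7).
For each evaluation point α_i, compute m(α_i) mod 7:
  α_1 = 4: Horner steps 4 → 0 → 6, so m(4) = 6.
  α_2 = 2: Horner steps 4 → 6 → 4, so m(2) = 4.
  α_3 = 6: Horner steps 4 → 1 → 5, so m(6) = 5.
  α_4 = 3: Horner steps 4 → 3 → 1, so m(3) = 1.
  α_5 = 5: Horner steps 4 → 4 → 5, so m(5) = 5.
  α_6 = 1: Horner steps 4 → 2 → 1, so m(1) = 1.
Codeword c = [6, 4, 5, 1, 5, 1] ∈ F_7^6.


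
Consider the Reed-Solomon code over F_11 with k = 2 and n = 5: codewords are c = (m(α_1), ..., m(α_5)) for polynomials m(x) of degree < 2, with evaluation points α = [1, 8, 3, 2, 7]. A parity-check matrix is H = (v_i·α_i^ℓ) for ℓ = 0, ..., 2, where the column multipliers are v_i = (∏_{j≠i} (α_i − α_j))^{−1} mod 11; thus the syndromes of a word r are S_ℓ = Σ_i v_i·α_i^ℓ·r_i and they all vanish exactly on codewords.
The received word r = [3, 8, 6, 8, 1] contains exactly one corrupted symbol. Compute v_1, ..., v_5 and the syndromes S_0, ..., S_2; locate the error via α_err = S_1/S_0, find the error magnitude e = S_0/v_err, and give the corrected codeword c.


S = (3, 6, 1), error at position 4, error magnitude e = 9, c = [3, 8, 6, 10, 1].

Step 1: column multipliers v_i = (∏_{j≠i}(α_i − α_j))^{−1} mod 11.
  i = 1 (α = 1): (1−8)(1−3)(1−2)(1−7) = (−7)·(−2)·(−1)·(−6) = 84 ≡ 7, so v_1 = 7^{−1} = 8 (mod 11).
  i = 2 (α = 8): (8−1)(8−3)(8−2)(8−7) = 7·5·6·1 = 210 ≡ 1, so v_2 = 1^{−1} = 1 (mod 11).
  i = 3 (α = 3): (3−1)(3−8)(3−2)(3−7) = 2·(−5)·1·(−4) = 40 ≡ 7, so v_3 = 7^{−1} = 8 (mod 11).
  i = 4 (α = 2): (2−1)(2−8)(2−3)(2−7) = 1·(−6)·(−1)·(−5) = −30 ≡ 3, so v_4 = 3^{−1} = 4 (mod 11).
  i = 5 (α = 7): (7−1)(7−8)(7−3)(7−2) = 6·(−1)·4·5 = −120 ≡ 1, so v_5 = 1^{−1} = 1 (mod 11).
  v = [8, 1, 8, 4, 1].
Step 2: syndromes of r = [3, 8, 6, 8, 1] (all sums mod 11).
  S_0 = Σ v_i r_i = 8·3 + 1·8 + 8·6 + 4·8 + 1·1 = 113 ≡ 3.
  S_1 = Σ v_i α_i r_i = 8·1·3 + 1·8·8 + 8·3·6 + 4·2·8 + 1·7·1 = 303 ≡ 6.
  α_i^2 mod 11 = [1, 9, 9, 4, 5].
  S_2 = Σ v_i α_i^2 r_i = 8·1·3 + 1·9·8 + 8·9·6 + 4·4·8 + 1·5·1 = 661 ≡ 1.
  S = (3, 6, 1) ≠ 0, so r is not a codeword (an error is present).
Step 3: locate the error. For a single error e at position i, S_ℓ = v_i·e·α_i^ℓ, so α_err = S_1/S_0.
  S_0^{−1} = 3^{−1} = 4 (mod 11), so α_err = 6·4 = 24 ≡ 2 = α_4. Error position i = 4.
  Consistency check: S_2/S_1 = 1·2 = 2 ≡ 2 = α_err ✓ (single-error assumption holds).
Step 4: error magnitude e = S_0/v_4 = S_0·∏_{j≠4}(α_4 − α_j) = 3·3 = 9 ≡ 9 (mod 11).
Step 5: correct position 4: c_4 = r_4 − e = 8 − 9 ≡ 10 (mod 11). Hence c = [3, 8, 6, 10, 1].
  Check: interpolating c through the α_i gives m(x) = 7 + 7·x (degree < 2) with m(α_i) = c_i for every i, so c is indeed a codeword.


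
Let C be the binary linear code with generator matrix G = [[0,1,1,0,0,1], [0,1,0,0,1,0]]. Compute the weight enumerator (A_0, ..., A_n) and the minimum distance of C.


Weight distribution: A_0 = 1, A_2 = 1, A_3 = 2. Minimum distance d = 2.

Enumerate all 2^2 = 4 messages m ∈ F_2^2.
For each, compute codeword c = mG in F_2^6, then tally its weight.
  m = 00 → c = 000000, weight = 0.
  m = 10 → c = 011001, weight = 3.
  m = 01 → c = 010010, weight = 2.
  m = 11 → c = 001011, weight = 3.
Tally weights:
  weight 0: 1 codewords.
  weight 2: 1 codewords.
  weight 3: 2 codewords.
Minimum distance d = smallest w > 0 with A_w > 0 = 2.
Sanity: Σ A_w = 4 = 2^2 = 4 ✓.


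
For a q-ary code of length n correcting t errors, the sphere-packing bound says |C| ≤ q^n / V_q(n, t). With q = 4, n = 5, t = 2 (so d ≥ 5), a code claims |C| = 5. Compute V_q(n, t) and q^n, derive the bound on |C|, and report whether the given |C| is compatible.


V_q(n, t) = 106, q^n = 1024, Hamming bound = 9, |C| = 5 ≤ bound (satisfied).

Step 1: Compute V_q(n, t) = Σ_{j=0}^2 C(n, j) (q−1)^j.
  j = 0: C(5,0)·(3)^0 = 1·1 = 1.
  j = 1: C(5,1)·(3)^1 = 5·3 = 15.
  j = 2: C(5,2)·(3)^2 = 10·9 = 90.
  V_q(n, t) = 1 + 15 + 90 = 106.
Step 2: q^n = 4^5 = 1024.
Step 3: Hamming bound ⌊q^n / V_q(n,t)⌋ = ⌊1024/106⌋ = 9.
Step 4: Compare |C| = 5 to 9: satisfied.
The claimed |C| lies below the Hamming bound.


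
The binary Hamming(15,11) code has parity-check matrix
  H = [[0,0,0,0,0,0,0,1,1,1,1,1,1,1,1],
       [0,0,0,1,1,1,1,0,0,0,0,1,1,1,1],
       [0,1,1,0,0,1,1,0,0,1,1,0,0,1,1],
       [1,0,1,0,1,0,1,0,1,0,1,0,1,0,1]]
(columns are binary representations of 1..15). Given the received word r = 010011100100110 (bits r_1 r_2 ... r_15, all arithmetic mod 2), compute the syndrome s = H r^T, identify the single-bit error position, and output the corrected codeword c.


s = (1, 1, 1, 1)^T, error position = 15, corrected codeword c = 010011100100111

Compute s = H r^T mod 2 one row at a time:
  s_1 = 0 + 0 + 1 + 0 + 0 + 1 + 1 + 0 = 3 ≡ 1 (mod 2).
  s_2 = 0 + 1 + 1 + 1 + 0 + 1 + 1 + 0 = 5 ≡ 1 (mod 2).
  s_3 = 1 + 0 + 1 + 1 + 1 + 0 + 1 + 0 = 5 ≡ 1 (mod 2).
  s_4 = 0 + 0 + 1 + 1 + 0 + 0 + 1 + 0 = 3 ≡ 1 (mod 2).
s = (1, 1, 1, 1)^T — this equals column 15 of H (binary 1111), so error is at position 15.
Correct: flip bit 15 of r = 010011100100110 to get c = 010011100100111.


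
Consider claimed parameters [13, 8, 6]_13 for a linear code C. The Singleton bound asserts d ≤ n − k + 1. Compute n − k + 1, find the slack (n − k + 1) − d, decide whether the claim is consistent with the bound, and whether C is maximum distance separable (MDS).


Singleton RHS = n − k + 1 = 6, slack = 0, bound satisfied, MDS.

Singleton bound: d ≤ n − k + 1.
Here n = 13, k = 8, so n − k + 1 = 6.
Given d = 6, check d ≤ 6: YES.
Slack = (n − k + 1) − d = 0.
The code is MDS (slack = 0).
Description: the claimed parameters are [13, 8, 6]_13; such a code would be MDS (meets Singleton bound).


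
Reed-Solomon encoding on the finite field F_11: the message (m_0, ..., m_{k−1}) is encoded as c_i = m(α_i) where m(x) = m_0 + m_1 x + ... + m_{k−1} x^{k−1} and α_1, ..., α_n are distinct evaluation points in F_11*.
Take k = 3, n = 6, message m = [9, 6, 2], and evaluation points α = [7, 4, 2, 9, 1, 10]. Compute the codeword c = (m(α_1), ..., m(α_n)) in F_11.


c = [6, 10, 7, 5, 6, 5]

Message polynomial: m(x) = 9 + 6·x + 2·x^2 (mod 11).
For each evaluation point α_i, compute m(α_i) mod 11:
  α_1 = 7: Horner steps 2 → 9 → 6, so m(7) = 6.
  α_2 = 4: Horner steps 2 → 3 → 10, so m(4) = 10.
  α_3 = 2: Horner steps 2 → 10 → 7, so m(2) = 7.
  α_4 = 9: Horner steps 2 → 2 → 5, so m(9) = 5.
  α_5 = 1: Horner steps 2 → 8 → 6, so m(1) = 6.
  α_6 = 10: Horner steps 2 → 4 → 5, so m(10) = 5.
Codeword c = [6, 10, 7, 5, 6, 5] ∈ F_11^6.


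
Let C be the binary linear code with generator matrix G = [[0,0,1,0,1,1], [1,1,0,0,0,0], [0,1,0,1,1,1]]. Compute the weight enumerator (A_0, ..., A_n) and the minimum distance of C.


Weight distribution: A_0 = 1, A_2 = 1, A_3 = 3, A_4 = 2, A_5 = 1. Minimum distance d = 2.

Enumerate all 2^3 = 8 messages m ∈ F_2^3.
For each, compute codeword c = mG in F_2^6, then tally its weight.
  m = 000 → c = 000000, weight = 0.
  m = 100 → c = 001011, weight = 3.
  m = 010 → c = 110000, weight = 2.
  m = 110 → c = 111011, weight = 5.
  m = 001 → c = 010111, weight = 4.
  m = 101 → c = 011100, weight = 3.
  m = 011 → c = 100111, weight = 4.
  m = 111 → c = 101100, weight = 3.
Tally weights:
  weight 0: 1 codewords.
  weight 2: 1 codewords.
  weight 3: 3 codewords.
  weight 4: 2 codewords.
  weight 5: 1 codewords.
Minimum distance d = smallest w > 0 with A_w > 0 = 2.
Sanity: Σ A_w = 8 = 2^3 = 8 ✓.


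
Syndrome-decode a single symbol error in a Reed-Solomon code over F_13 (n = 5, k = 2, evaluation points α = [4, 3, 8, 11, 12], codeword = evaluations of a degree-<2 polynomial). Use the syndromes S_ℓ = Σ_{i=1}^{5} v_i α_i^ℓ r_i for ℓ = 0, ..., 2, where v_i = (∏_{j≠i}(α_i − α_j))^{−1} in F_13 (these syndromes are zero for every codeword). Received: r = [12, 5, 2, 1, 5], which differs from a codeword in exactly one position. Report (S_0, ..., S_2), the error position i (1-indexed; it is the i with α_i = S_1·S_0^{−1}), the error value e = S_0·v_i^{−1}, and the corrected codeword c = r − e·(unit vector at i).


S = (4, 12, 10), error at position 2, error magnitude e = 10, c = [12, 8, 2, 1, 5].

Step 1: column multipliers v_i = (∏_{j≠i}(α_i − α_j))^{−1} mod 13.
  i = 1 (α = 4): (4−3)(4−8)(4−11)(4−12) = 1·(−4)·(−7)·(−8) = −224 ≡ 10, so v_1 = 10^{−1} = 4 (mod 13).
  i = 2 (α = 3): (3−4)(3−8)(3−11)(3−12) = (−1)·(−5)·(−8)·(−9) = 360 ≡ 9, so v_2 = 9^{−1} = 3 (mod 13).
  i = 3 (α = 8): (8−4)(8−3)(8−11)(8−12) = 4·5·(−3)·(−4) = 240 ≡ 6, so v_3 = 6^{−1} = 11 (mod 13).
  i = 4 (α = 11): (11−4)(11−3)(11−8)(11−12) = 7·8·3·(−1) = −168 ≡ 1, so v_4 = 1^{−1} = 1 (mod 13).
  i = 5 (α = 12): (12−4)(12−3)(12−8)(12−11) = 8·9·4·1 = 288 ≡ 2, so v_5 = 2^{−1} = 7 (mod 13).
  v = [4, 3, 11, 1, 7].
Step 2: syndromes of r = [12, 5, 2, 1, 5] (all sums mod 13).
  S_0 = Σ v_i r_i = 4·12 + 3·5 + 11·2 + 1·1 + 7·5 = 121 ≡ 4.
  S_1 = Σ v_i α_i r_i = 4·4·12 + 3·3·5 + 11·8·2 + 1·11·1 + 7·12·5 = 844 ≡ 12.
  α_i^2 mod 13 = [3, 9, 12, 4, 1].
  S_2 = Σ v_i α_i^2 r_i = 4·3·12 + 3·9·5 + 11·12·2 + 1·4·1 + 7·1·5 = 582 ≡ 10.
  S = (4, 12, 10) ≠ 0, so r is not a codeword (an error is present).
Step 3: locate the error. For a single error e at position i, S_ℓ = v_i·e·α_i^ℓ, so α_err = S_1/S_0.
  S_0^{−1} = 4^{−1} = 10 (mod 13), so α_err = 12·10 = 120 ≡ 3 = α_2. Error position i = 2.
  Consistency check: S_2/S_1 = 10·12 = 120 ≡ 3 = α_err ✓ (single-error assumption holds).
Step 4: error magnitude e = S_0/v_2 = S_0·∏_{j≠2}(α_2 − α_j) = 4·9 = 36 ≡ 10 (mod 13).
Step 5: correct position 2: c_2 = r_2 − e = 5 − 10 ≡ 8 (mod 13). Hence c = [12, 8, 2, 1, 5].
  Check: interpolating c through the α_i gives m(x) = 9 + 4·x (degree < 2) with m(α_i) = c_i for every i, so c is indeed a codeword.


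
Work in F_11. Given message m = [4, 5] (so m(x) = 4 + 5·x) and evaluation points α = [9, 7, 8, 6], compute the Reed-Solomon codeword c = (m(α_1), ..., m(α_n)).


c = [5, 6, 0, 1]

Message polynomial: m(x) = 4 + 5·x (mod 11).
For each evaluation point α_i, compute m(α_i) mod 11:
  α_1 = 9: Horner steps 5 → 5, so m(9) = 5.
  α_2 = 7: Horner steps 5 → 6, so m(7) = 6.
  α_3 = 8: Horner steps 5 → 0, so m(8) = 0.
  α_4 = 6: Horner steps 5 → 1, so m(6) = 1.
Codeword c = [5, 6, 0, 1] ∈ F_11^4.


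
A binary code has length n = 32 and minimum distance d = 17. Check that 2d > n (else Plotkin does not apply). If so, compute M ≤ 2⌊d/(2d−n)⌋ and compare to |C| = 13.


Plotkin bound M ≤ 16; given |C| = 13 ≤ bound (satisfied).

Check applicability: 2d = 34, n = 32.
2d − n = 2 > 0, so Plotkin applies.
Compute d/(2d−n) = 17/2 ≈ 8.5000.
⌊d/(2d−n)⌋ = 8.
Plotkin bound: M ≤ 2·8 = 16.
Given |C| = 13, check: satisfied.
This |C| is below the Plotkin bound.


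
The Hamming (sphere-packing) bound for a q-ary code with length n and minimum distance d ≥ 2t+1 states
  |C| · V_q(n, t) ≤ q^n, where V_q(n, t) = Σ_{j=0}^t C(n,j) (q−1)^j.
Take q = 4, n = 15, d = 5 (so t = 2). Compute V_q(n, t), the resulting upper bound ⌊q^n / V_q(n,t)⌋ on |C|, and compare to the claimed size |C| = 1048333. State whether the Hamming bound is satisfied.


V_q(n, t) = 991, q^n = 1073741824, Hamming bound = 1083493, |C| = 1048333 ≤ bound (satisfied).

Step 1: Compute V_q(n, t) = Σ_{j=0}^2 C(n, j) (q−1)^j.
  j = 0: C(15,0)·(3)^0 = 1·1 = 1.
  j = 1: C(15,1)·(3)^1 = 15·3 = 45.
  j = 2: C(15,2)·(3)^2 = 105·9 = 945.
  V_q(n, t) = 1 + 45 + 945 = 991.
Step 2: q^n = 4^15 = 1073741824.
Step 3: Hamming bound ⌊q^n / V_q(n,t)⌋ = ⌊1073741824/991⌋ = 1083493.
Step 4: Compare |C| = 1048333 to 1083493: satisfied.
The claimed |C| lies below the Hamming bound.


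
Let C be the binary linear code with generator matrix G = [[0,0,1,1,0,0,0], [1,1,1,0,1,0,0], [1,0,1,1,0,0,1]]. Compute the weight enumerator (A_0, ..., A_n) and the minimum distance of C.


Weight distribution: A_0 = 1, A_2 = 2, A_4 = 5. Minimum distance d = 2.

Enumerate all 2^3 = 8 messages m ∈ F_2^3.
For each, compute codeword c = mG in F_2^7, then tally its weight.
  m = 000 → c = 0000000, weight = 0.
  m = 100 → c = 0011000, weight = 2.
  m = 010 → c = 1110100, weight = 4.
  m = 110 → c = 1101100, weight = 4.
  m = 001 → c = 1011001, weight = 4.
  m = 101 → c = 1000001, weight = 2.
  m = 011 → c = 0101101, weight = 4.
  m = 111 → c = 0110101, weight = 4.
Tally weights:
  weight 0: 1 codewords.
  weight 2: 2 codewords.
  weight 4: 5 codewords.
Minimum distance d = smallest w > 0 with A_w > 0 = 2.
Sanity: Σ A_w = 8 = 2^3 = 8 ✓.
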